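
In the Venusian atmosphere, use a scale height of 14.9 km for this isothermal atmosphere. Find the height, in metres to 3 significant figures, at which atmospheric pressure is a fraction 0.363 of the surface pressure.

Set P/P₀ = exp(−z/H) = 0.363, so z = −H ln(0.363).
−ln(0.363) = 1.0134; z = 14900 × 1.0134 = 15100 m.

z ≈ 15100 m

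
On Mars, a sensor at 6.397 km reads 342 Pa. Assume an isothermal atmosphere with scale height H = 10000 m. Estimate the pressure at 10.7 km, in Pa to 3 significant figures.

Between two levels, P₂ = P₁ exp(−Δz/H) with Δz = z₂ − z₁.
Δz = 10700 − 6397.0 = 4303.0 m; Δz/H = 4303.0/10000 = 0.43030.
P₂ = 342 × exp(−0.43030) = 342 × 0.65031 = 222.41 Pa.

P ≈ 222 Pa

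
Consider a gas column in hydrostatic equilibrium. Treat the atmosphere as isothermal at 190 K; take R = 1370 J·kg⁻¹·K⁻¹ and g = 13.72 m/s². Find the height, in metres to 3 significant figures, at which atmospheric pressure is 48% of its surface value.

Scale height: H = RT/g = 1370 × 190 / 13.72 = 18972 m.
Set P/P₀ = exp(−z/H) = 0.48, so z = −H ln(0.48).
−ln(0.48) = 0.73397; z = 18972 × 0.73397 = 13925 m.

z ≈ 13900 m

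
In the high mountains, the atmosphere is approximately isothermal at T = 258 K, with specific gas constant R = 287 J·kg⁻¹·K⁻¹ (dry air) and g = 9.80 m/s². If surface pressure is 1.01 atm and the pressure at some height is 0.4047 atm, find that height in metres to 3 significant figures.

Scale height: H = RT/g = 287 × 258 / 9.80 = 7555.7 m.
Invert the barometric formula: z = H ln(P₀/P).
P₀/P = 1.01/0.4047 = 2.4957; ln(2.4957) = 0.91457.
z = 7555.7 × 0.91457 = 6910.2 m.

z ≈ 6910 m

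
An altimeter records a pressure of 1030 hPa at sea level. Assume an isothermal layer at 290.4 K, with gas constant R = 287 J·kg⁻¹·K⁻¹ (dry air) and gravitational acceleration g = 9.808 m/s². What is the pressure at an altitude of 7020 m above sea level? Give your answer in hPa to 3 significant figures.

Scale height: H = RT/g = 287 × 290.4 / 9.808 = 8497.6 m.
Barometric formula: P = P₀ exp(−z/H).
z/H = 7020.0/8497.6 = 0.82612; exp(−0.82612) = 0.43774.
P = 1030 × 0.43774 = 450.87 hPa.

P ≈ 451 hPa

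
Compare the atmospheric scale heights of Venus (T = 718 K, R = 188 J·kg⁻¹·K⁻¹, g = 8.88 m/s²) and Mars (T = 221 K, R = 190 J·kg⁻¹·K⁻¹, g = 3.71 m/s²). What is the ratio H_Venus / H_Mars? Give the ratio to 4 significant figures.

H = RT/g for each body.
H_Venus = 188 × 718 / 8.88 = 15201 m.
H_Mars = 190 × 221 / 3.71 = 11318 m.
H_Venus/H_Mars = 15201/11318 = 1.3431.

H_Venus/H_Mars ≈ 1.343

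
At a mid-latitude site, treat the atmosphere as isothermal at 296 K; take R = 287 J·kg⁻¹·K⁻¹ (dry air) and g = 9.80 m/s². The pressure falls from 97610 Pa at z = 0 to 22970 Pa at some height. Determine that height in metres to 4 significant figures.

Scale height: H = RT/g = 287 × 296 / 9.80 = 8668.6 m.
Invert the barometric formula: z = H ln(P₀/P).
P₀/P = 97610/22970 = 4.2495; ln(4.2495) = 1.4468.
z = 8668.6 × 1.4468 = 12542 m.

z ≈ 12540 m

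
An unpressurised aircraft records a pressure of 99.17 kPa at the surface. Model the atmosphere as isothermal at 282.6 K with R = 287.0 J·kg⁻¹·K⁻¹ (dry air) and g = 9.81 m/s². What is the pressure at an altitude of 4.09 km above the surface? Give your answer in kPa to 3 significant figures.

P ≈ 60.5 kPa

Scale height: H = RT/g = 287.0 × 282.6 / 9.81 = 8267.7 m.
Barometric formula: P = P₀ exp(−z/H).
z/H = 4090.0/8267.7 = 0.49470; exp(−0.49470) = 0.60975.
P = 99.17 × 0.60975 = 60.469 kPa.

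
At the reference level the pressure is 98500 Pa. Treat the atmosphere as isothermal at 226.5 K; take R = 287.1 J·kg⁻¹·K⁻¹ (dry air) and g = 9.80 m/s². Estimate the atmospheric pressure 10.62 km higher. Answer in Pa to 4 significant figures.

Scale height: H = RT/g = 287.1 × 226.5 / 9.80 = 6635.5 m.
Barometric formula: P = P₀ exp(−z/H).
z/H = 10620/6635.5 = 1.6005; exp(−1.6005) = 0.20180.
P = 98500 × 0.20180 = 19877 Pa.

P ≈ 19880 Pa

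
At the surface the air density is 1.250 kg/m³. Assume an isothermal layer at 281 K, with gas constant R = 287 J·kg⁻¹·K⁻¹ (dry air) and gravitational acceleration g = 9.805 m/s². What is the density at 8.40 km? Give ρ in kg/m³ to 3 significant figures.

ρ ≈ 0.450 kg/m³

Scale height: H = RT/g = 287 × 281 / 9.805 = 8225.1 m.
In an isothermal atmosphere, density decays like pressure: ρ = ρ₀ exp(−z/H).
z/H = 8400.0/8225.1 = 1.0213; exp(−1.0213) = 0.36013.
ρ = 1.250 × 0.36013 = 0.45016 kg/m³.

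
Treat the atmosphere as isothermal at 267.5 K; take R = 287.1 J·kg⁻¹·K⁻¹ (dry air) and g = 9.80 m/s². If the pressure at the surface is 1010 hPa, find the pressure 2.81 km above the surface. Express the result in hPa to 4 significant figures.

Scale height: H = RT/g = 287.1 × 267.5 / 9.80 = 7836.7 m.
Barometric formula: P = P₀ exp(−z/H).
z/H = 2810.0/7836.7 = 0.35857; exp(−0.35857) = 0.69867.
P = 1010 × 0.69867 = 705.66 hPa.

P ≈ 705.7 hPa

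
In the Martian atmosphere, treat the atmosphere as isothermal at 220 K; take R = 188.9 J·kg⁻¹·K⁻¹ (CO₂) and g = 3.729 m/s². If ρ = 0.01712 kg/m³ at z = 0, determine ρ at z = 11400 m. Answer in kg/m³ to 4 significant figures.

ρ ≈ 0.006155 kg/m³

Scale height: H = RT/g = 188.9 × 220 / 3.729 = 11145 m.
In an isothermal atmosphere, density decays like pressure: ρ = ρ₀ exp(−z/H).
z/H = 11400/11145 = 1.0229; exp(−1.0229) = 0.35955.
ρ = 0.01712 × 0.35955 = 0.0061555 kg/m³.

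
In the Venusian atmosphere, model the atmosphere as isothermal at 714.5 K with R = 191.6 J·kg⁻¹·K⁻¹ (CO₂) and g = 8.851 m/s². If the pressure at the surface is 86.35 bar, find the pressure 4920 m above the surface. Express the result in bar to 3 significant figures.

Scale height: H = RT/g = 191.6 × 714.5 / 8.851 = 15467 m.
Barometric formula: P = P₀ exp(−z/H).
z/H = 4920.0/15467 = 0.31810; exp(−0.31810) = 0.72753.
P = 86.35 × 0.72753 = 62.822 bar.

P ≈ 62.8 bar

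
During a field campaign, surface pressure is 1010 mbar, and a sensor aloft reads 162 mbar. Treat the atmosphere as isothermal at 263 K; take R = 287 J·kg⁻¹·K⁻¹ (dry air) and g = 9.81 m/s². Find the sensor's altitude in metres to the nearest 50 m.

z ≈ 14100 m

Scale height: H = RT/g = 287 × 263 / 9.81 = 7694.3 m.
Invert the barometric formula: z = H ln(P₀/P).
P₀/P = 1010/162 = 6.2346; ln(6.2346) = 1.8301.
z = 7694.3 × 1.8301 = 14081 m.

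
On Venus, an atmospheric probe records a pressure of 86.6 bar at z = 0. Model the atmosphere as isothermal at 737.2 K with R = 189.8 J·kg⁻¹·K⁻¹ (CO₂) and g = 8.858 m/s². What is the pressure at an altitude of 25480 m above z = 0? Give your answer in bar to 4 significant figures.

Scale height: H = RT/g = 189.8 × 737.2 / 8.858 = 15796 m.
Barometric formula: P = P₀ exp(−z/H).
z/H = 25480/15796 = 1.6131; exp(−1.6131) = 0.19927.
P = 86.6 × 0.19927 = 17.257 bar.

P ≈ 17.26 bar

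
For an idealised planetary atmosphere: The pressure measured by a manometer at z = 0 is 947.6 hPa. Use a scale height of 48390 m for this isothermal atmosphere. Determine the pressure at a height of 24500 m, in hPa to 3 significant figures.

Barometric formula: P = P₀ exp(−z/H).
z/H = 24500/48390 = 0.50630; exp(−0.50630) = 0.60272.
P = 947.6 × 0.60272 = 571.14 hPa.

P ≈ 571 hPa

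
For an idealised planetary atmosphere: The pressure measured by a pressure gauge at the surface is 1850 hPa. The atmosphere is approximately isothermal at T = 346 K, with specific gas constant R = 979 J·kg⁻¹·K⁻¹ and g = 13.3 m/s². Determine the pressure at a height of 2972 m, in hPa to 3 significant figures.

Scale height: H = RT/g = 979 × 346 / 13.3 = 25469 m.
Barometric formula: P = P₀ exp(−z/H).
z/H = 2972.0/25469 = 0.11669; exp(−0.11669) = 0.88986.
P = 1850 × 0.88986 = 1646.2 hPa.

P ≈ 1650 hPa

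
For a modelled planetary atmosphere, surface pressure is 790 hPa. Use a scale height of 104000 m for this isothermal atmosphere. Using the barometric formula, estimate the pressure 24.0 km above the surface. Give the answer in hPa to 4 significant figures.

Barometric formula: P = P₀ exp(−z/H).
z/H = 24000/104000 = 0.23077; exp(−0.23077) = 0.79392.
P = 790 × 0.79392 = 627.20 hPa.

P ≈ 627.2 hPa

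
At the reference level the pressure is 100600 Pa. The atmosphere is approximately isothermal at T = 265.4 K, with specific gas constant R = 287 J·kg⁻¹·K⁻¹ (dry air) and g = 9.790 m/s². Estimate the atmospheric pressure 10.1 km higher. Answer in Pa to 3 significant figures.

Scale height: H = RT/g = 287 × 265.4 / 9.790 = 7780.4 m.
Barometric formula: P = P₀ exp(−z/H).
z/H = 10100/7780.4 = 1.2981; exp(−1.2981) = 0.27305.
P = 100600 × 0.27305 = 27469 Pa.

P ≈ 27500 Pa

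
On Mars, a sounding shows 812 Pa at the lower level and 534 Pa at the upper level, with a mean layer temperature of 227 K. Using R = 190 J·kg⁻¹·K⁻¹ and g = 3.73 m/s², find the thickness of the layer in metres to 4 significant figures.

Hypsometric equation: Δz = (R T̄/g) ln(P₁/P₂).
R T̄/g = 190 × 227 / 3.73 = 11563 m.
ln(812/534) = ln(1.5206) = 0.41910.
Δz = 11563 × 0.41910 = 4846.1 m.

Δz ≈ 4846 m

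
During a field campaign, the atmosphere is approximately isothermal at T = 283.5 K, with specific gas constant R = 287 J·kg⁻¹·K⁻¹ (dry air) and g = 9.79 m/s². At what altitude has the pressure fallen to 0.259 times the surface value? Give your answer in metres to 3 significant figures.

Scale height: H = RT/g = 287 × 283.5 / 9.79 = 8311.0 m.
Set P/P₀ = exp(−z/H) = 0.259, so z = −H ln(0.259).
−ln(0.259) = 1.3509; z = 8311.0 × 1.3509 = 11227 m.

z ≈ 11200 m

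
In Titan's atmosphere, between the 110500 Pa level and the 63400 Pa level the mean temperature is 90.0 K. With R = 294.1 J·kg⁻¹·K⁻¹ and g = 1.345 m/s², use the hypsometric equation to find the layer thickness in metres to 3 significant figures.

Δz ≈ 10900 m

Hypsometric equation: Δz = (R T̄/g) ln(P₁/P₂).
R T̄/g = 294.1 × 90.0 / 1.345 = 19680 m.
ln(110500/63400) = ln(1.7429) = 0.55555.
Δz = 19680 × 0.55555 = 10933 m.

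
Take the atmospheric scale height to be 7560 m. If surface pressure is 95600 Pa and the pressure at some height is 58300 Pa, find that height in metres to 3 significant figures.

z ≈ 3740 m

Invert the barometric formula: z = H ln(P₀/P).
P₀/P = 95600/58300 = 1.6398; ln(1.6398) = 0.49457.
z = 7560.0 × 0.49457 = 3738.9 m.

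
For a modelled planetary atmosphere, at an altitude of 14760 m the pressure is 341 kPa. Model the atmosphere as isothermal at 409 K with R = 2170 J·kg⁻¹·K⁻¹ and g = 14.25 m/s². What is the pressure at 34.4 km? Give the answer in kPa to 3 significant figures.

P ≈ 249 kPa

Scale height: H = RT/g = 2170 × 409 / 14.25 = 62283 m.
Between two levels, P₂ = P₁ exp(−Δz/H) with Δz = z₂ − z₁.
Δz = 34400 − 14760 = 19640 m; Δz/H = 19640/62283 = 0.31533.
P₂ = 341 × exp(−0.31533) = 341 × 0.72955 = 248.78 kPa.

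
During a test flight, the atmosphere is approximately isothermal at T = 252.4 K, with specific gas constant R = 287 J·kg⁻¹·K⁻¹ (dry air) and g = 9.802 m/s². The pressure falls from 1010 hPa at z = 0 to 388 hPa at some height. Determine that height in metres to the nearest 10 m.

z ≈ 7070 m

Scale height: H = RT/g = 287 × 252.4 / 9.802 = 7390.2 m.
Invert the barometric formula: z = H ln(P₀/P).
P₀/P = 1010/388 = 2.6031; ln(2.6031) = 0.95670.
z = 7390.2 × 0.95670 = 7070.2 m.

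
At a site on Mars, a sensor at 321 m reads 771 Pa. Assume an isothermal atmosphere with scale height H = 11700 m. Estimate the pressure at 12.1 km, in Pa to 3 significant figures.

P ≈ 282 Pa

Between two levels, P₂ = P₁ exp(−Δz/H) with Δz = z₂ − z₁.
Δz = 12100 − 321.00 = 11779 m; Δz/H = 11779/11700 = 1.0068.
P₂ = 771 × exp(−1.0068) = 771 × 0.36539 = 281.72 Pa.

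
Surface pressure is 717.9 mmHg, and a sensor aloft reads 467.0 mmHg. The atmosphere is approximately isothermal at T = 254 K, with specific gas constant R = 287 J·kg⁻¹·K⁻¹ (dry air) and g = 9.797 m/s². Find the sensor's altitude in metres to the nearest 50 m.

z ≈ 3200 m

Scale height: H = RT/g = 287 × 254 / 9.797 = 7440.8 m.
Invert the barometric formula: z = H ln(P₀/P).
P₀/P = 717.9/467.0 = 1.5373; ln(1.5373) = 0.43003.
z = 7440.8 × 0.43003 = 3199.8 m.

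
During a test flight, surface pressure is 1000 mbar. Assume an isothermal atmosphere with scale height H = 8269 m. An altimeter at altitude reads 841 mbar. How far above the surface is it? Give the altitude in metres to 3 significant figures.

Invert the barometric formula: z = H ln(P₀/P).
P₀/P = 1000/841 = 1.1891; ln(1.1891) = 0.17320.
z = 8269.0 × 0.17320 = 1432.2 m.

z ≈ 1430 m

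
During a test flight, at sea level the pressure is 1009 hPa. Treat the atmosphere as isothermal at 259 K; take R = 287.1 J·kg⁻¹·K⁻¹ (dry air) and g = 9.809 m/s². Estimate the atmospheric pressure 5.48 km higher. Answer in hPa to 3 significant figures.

P ≈ 490 hPa

Scale height: H = RT/g = 287.1 × 259 / 9.809 = 7580.7 m.
Barometric formula: P = P₀ exp(−z/H).
z/H = 5480.0/7580.7 = 0.72289; exp(−0.72289) = 0.48535.
P = 1009 × 0.48535 = 489.72 hPa.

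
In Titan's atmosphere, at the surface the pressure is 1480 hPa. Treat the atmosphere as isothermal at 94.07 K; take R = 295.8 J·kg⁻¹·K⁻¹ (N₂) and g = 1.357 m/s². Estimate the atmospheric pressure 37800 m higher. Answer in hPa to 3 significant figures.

Scale height: H = RT/g = 295.8 × 94.07 / 1.357 = 20505 m.
Barometric formula: P = P₀ exp(−z/H).
z/H = 37800/20505 = 1.8435; exp(−1.8435) = 0.15826.
P = 1480 × 0.15826 = 234.22 hPa.

P ≈ 234 hPa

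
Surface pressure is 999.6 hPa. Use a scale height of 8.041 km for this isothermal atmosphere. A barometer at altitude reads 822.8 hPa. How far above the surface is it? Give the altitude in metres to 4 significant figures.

Invert the barometric formula: z = H ln(P₀/P).
P₀/P = 999.6/822.8 = 1.2149; ln(1.2149) = 0.19466.
z = 8041.0 × 0.19466 = 1565.3 m.

z ≈ 1565 m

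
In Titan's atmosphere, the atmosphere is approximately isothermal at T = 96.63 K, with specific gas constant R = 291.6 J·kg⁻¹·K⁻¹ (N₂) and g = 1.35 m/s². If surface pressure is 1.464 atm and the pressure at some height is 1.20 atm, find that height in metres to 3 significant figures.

Scale height: H = RT/g = 291.6 × 96.63 / 1.35 = 20872 m.
Invert the barometric formula: z = H ln(P₀/P).
P₀/P = 1.464/1.20 = 1.2200; ln(1.2200) = 0.19885.
z = 20872 × 0.19885 = 4150.4 m.

z ≈ 4150 m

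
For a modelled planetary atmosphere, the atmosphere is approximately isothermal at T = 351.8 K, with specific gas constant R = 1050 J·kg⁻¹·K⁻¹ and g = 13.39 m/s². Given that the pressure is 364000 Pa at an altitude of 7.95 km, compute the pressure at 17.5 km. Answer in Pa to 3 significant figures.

P ≈ 257000 Pa

Scale height: H = RT/g = 1050 × 351.8 / 13.39 = 27587 m.
Between two levels, P₂ = P₁ exp(−Δz/H) with Δz = z₂ − z₁.
Δz = 17500 − 7950.0 = 9550.0 m; Δz/H = 9550.0/27587 = 0.34618.
P₂ = 364000 × exp(−0.34618) = 364000 × 0.70739 = 257490 Pa.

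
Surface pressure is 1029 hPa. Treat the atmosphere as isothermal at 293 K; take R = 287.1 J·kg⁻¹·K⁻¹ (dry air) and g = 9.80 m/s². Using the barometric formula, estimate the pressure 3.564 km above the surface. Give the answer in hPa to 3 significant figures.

P ≈ 679 hPa

Scale height: H = RT/g = 287.1 × 293 / 9.80 = 8583.7 m.
Barometric formula: P = P₀ exp(−z/H).
z/H = 3564.0/8583.7 = 0.41521; exp(−0.41521) = 0.66020.
P = 1029 × 0.66020 = 679.35 hPa.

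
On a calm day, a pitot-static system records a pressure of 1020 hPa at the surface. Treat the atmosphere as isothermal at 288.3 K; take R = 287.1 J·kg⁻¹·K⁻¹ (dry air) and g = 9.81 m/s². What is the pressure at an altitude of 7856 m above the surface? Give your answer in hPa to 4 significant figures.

Scale height: H = RT/g = 287.1 × 288.3 / 9.81 = 8437.4 m.
Barometric formula: P = P₀ exp(−z/H).
z/H = 7856.0/8437.4 = 0.93109; exp(−0.93109) = 0.39412.
P = 1020 × 0.39412 = 402.00 hPa.

P ≈ 402.0 hPa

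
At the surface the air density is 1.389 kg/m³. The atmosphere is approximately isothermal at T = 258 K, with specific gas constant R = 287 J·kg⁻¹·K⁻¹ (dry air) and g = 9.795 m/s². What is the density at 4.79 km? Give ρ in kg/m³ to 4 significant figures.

ρ ≈ 0.7371 kg/m³

Scale height: H = RT/g = 287 × 258 / 9.795 = 7559.6 m.
In an isothermal atmosphere, density decays like pressure: ρ = ρ₀ exp(−z/H).
z/H = 4790.0/7559.6 = 0.63363; exp(−0.63363) = 0.53066.
ρ = 1.389 × 0.53066 = 0.73709 kg/m³.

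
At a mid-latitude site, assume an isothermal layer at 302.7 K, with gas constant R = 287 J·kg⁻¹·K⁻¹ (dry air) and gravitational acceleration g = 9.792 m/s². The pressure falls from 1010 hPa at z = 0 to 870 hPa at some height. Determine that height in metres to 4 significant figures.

Scale height: H = RT/g = 287 × 302.7 / 9.792 = 8872.0 m.
Invert the barometric formula: z = H ln(P₀/P).
P₀/P = 1010/870 = 1.1609; ln(1.1609) = 0.14920.
z = 8872.0 × 0.14920 = 1323.7 m.

z ≈ 1324 m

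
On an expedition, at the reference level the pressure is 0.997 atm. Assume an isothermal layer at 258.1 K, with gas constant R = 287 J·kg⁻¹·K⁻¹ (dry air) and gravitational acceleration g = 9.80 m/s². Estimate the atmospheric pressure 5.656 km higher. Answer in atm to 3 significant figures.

P ≈ 0.472 atm

Scale height: H = RT/g = 287 × 258.1 / 9.80 = 7558.6 m.
Barometric formula: P = P₀ exp(−z/H).
z/H = 5656.0/7558.6 = 0.74829; exp(−0.74829) = 0.47317.
P = 0.997 × 0.47317 = 0.47175 atm.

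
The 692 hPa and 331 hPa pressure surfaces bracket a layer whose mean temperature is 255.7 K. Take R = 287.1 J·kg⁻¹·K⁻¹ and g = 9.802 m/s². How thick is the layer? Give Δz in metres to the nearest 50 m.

Hypsometric equation: Δz = (R T̄/g) ln(P₁/P₂).
R T̄/g = 287.1 × 255.7 / 9.802 = 7489.4 m.
ln(692/331) = ln(2.0906) = 0.73745.
Δz = 7489.4 × 0.73745 = 5523.1 m.

Δz ≈ 5500 m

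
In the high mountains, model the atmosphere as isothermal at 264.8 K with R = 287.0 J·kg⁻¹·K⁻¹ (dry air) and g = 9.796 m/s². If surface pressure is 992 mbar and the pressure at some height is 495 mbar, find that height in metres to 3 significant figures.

z ≈ 5390 m

Scale height: H = RT/g = 287.0 × 264.8 / 9.796 = 7758.0 m.
Invert the barometric formula: z = H ln(P₀/P).
P₀/P = 992/495 = 2.0040; ln(2.0040) = 0.69515.
z = 7758.0 × 0.69515 = 5393.0 m.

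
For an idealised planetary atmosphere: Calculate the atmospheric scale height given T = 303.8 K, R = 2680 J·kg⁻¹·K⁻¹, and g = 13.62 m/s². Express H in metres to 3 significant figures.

The scale height of an isothermal atmosphere is H = RT/g.
H = 2680 × 303.8 / 13.62 = 814180/13.62 = 59778 m.

H ≈ 59800 m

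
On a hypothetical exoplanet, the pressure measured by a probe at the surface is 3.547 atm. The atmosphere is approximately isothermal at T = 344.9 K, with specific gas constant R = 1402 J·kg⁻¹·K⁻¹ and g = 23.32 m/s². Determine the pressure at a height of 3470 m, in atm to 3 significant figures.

Scale height: H = RT/g = 1402 × 344.9 / 23.32 = 20735 m.
Barometric formula: P = P₀ exp(−z/H).
z/H = 3470.0/20735 = 0.16735; exp(−0.16735) = 0.84590.
P = 3.547 × 0.84590 = 3.0004 atm.

P ≈ 3.00 atm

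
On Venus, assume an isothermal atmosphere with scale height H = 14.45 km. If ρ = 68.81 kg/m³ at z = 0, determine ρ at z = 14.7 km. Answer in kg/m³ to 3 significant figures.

In an isothermal atmosphere, density decays like pressure: ρ = ρ₀ exp(−z/H).
z/H = 14700/14450 = 1.0173; exp(−1.0173) = 0.36157.
ρ = 68.81 × 0.36157 = 24.880 kg/m³.

ρ ≈ 24.9 kg/m³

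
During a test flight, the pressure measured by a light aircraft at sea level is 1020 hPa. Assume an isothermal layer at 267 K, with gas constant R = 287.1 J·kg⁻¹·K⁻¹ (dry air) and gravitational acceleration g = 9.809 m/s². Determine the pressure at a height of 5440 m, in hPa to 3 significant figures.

P ≈ 508 hPa

Scale height: H = RT/g = 287.1 × 267 / 9.809 = 7814.8 m.
Barometric formula: P = P₀ exp(−z/H).
z/H = 5440.0/7814.8 = 0.69612; exp(−0.69612) = 0.49852.
P = 1020 × 0.49852 = 508.49 hPa.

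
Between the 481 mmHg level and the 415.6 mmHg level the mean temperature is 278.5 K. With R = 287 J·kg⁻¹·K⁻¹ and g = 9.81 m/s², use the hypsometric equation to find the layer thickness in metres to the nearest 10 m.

Hypsometric equation: Δz = (R T̄/g) ln(P₁/P₂).
R T̄/g = 287 × 278.5 / 9.81 = 8147.8 m.
ln(481/415.6) = ln(1.1574) = 0.14618.
Δz = 8147.8 × 0.14618 = 1191.0 m.

Δz ≈ 1190 m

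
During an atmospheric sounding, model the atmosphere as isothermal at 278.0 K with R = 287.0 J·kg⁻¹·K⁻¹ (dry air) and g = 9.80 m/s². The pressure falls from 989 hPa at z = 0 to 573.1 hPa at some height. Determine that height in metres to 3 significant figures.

z ≈ 4440 m

Scale height: H = RT/g = 287.0 × 278.0 / 9.80 = 8141.4 m.
Invert the barometric formula: z = H ln(P₀/P).
P₀/P = 989/573.1 = 1.7257; ln(1.7257) = 0.54563.
z = 8141.4 × 0.54563 = 4442.2 m.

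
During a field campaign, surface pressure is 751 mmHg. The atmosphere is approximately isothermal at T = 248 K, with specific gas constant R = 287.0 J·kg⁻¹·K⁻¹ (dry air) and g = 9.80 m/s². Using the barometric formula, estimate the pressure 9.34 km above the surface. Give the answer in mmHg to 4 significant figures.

P ≈ 207.6 mmHg

Scale height: H = RT/g = 287.0 × 248 / 9.80 = 7262.9 m.
Barometric formula: P = P₀ exp(−z/H).
z/H = 9340.0/7262.9 = 1.2860; exp(−1.2860) = 0.27637.
P = 751 × 0.27637 = 207.55 mmHg.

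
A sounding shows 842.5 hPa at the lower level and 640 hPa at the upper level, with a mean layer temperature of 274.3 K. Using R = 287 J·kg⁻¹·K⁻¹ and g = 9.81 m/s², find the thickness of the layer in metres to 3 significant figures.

Hypsometric equation: Δz = (R T̄/g) ln(P₁/P₂).
R T̄/g = 287 × 274.3 / 9.81 = 8024.9 m.
ln(842.5/640) = ln(1.3164) = 0.27490.
Δz = 8024.9 × 0.27490 = 2206.0 m.

Δz ≈ 2210 m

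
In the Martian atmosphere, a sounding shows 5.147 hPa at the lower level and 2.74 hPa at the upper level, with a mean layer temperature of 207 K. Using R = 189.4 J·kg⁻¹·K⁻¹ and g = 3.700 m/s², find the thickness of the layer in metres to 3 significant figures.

Δz ≈ 6680 m

Hypsometric equation: Δz = (R T̄/g) ln(P₁/P₂).
R T̄/g = 189.4 × 207 / 3.700 = 10596 m.
ln(5.147/2.74) = ln(1.8785) = 0.63047.
Δz = 10596 × 0.63047 = 6680.5 m.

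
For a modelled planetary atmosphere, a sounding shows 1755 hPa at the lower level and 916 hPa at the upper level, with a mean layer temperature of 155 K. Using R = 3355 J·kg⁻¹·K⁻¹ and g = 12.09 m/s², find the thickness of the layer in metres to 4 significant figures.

Hypsometric equation: Δz = (R T̄/g) ln(P₁/P₂).
R T̄/g = 3355 × 155 / 12.09 = 43013 m.
ln(1755/916) = ln(1.9159) = 0.65019.
Δz = 43013 × 0.65019 = 27967 m.

Δz ≈ 27970 m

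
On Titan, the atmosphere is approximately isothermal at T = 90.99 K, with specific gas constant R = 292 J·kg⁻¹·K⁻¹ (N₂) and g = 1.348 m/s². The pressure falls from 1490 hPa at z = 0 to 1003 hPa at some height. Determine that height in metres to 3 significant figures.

Scale height: H = RT/g = 292 × 90.99 / 1.348 = 19710 m.
Invert the barometric formula: z = H ln(P₀/P).
P₀/P = 1490/1003 = 1.4855; ln(1.4855) = 0.39575.
z = 19710 × 0.39575 = 7800.2 m.

z ≈ 7800 m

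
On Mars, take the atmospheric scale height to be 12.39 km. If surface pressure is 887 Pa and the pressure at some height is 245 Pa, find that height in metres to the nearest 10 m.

Invert the barometric formula: z = H ln(P₀/P).
P₀/P = 887/245 = 3.6204; ln(3.6204) = 1.2866.
z = 12390 × 1.2866 = 15941 m.

z ≈ 15940 m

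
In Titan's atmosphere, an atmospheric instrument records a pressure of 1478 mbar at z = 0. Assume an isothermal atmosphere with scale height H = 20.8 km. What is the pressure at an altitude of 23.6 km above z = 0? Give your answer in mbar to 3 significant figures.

Barometric formula: P = P₀ exp(−z/H).
z/H = 23600/20800 = 1.1346; exp(−1.1346) = 0.32155.
P = 1478 × 0.32155 = 475.25 mbar.

P ≈ 475 mbar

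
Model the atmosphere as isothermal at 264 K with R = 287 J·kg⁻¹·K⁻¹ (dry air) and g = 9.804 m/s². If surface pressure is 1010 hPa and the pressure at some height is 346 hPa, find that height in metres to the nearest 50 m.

Scale height: H = RT/g = 287 × 264 / 9.804 = 7728.3 m.
Invert the barometric formula: z = H ln(P₀/P).
P₀/P = 1010/346 = 2.9191; ln(2.9191) = 1.0713.
z = 7728.3 × 1.0713 = 8279.3 m.

z ≈ 8300 m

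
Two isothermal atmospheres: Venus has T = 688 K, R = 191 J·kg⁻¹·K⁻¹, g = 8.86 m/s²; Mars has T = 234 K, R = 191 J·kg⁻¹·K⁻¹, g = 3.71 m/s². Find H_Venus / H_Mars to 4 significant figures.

H = RT/g for each body.
H_Venus = 191 × 688 / 8.86 = 14832 m.
H_Mars = 191 × 234 / 3.71 = 12047 m.
H_Venus/H_Mars = 14832/12047 = 1.2312.

H_Venus/H_Mars ≈ 1.231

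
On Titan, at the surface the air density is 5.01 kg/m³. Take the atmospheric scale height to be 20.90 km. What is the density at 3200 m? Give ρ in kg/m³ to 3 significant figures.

ρ ≈ 4.30 kg/m³

In an isothermal atmosphere, density decays like pressure: ρ = ρ₀ exp(−z/H).
z/H = 3200.0/20900 = 0.15311; exp(−0.15311) = 0.85804.
ρ = 5.01 × 0.85804 = 4.2988 kg/m³.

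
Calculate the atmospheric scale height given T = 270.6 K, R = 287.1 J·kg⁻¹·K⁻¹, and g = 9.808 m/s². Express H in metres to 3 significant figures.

H ≈ 7920 m

The scale height of an isothermal atmosphere is H = RT/g.
H = 287.1 × 270.6 / 9.808 = 77689/9.808 = 7921.0 m.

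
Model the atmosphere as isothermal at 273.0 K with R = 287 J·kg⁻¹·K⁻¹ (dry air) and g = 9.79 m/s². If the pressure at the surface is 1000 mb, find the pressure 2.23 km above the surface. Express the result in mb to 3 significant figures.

P ≈ 757 mb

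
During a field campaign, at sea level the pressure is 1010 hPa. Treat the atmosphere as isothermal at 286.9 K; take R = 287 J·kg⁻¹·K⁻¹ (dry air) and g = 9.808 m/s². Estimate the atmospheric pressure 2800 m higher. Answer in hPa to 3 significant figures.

Scale height: H = RT/g = 287 × 286.9 / 9.808 = 8395.2 m.
Barometric formula: P = P₀ exp(−z/H).
z/H = 2800.0/8395.2 = 0.33352; exp(−0.33352) = 0.71640.
P = 1010 × 0.71640 = 723.56 hPa.

P ≈ 724 hPa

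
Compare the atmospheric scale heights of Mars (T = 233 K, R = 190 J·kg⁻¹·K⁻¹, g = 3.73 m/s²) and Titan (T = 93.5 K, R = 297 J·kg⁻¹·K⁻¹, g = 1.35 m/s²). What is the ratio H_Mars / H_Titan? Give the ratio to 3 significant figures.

H_Mars/H_Titan ≈ 0.577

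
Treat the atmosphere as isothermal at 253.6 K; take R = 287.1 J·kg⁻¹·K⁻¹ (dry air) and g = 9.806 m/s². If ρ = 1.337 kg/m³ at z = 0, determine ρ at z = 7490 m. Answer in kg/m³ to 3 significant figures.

ρ ≈ 0.488 kg/m³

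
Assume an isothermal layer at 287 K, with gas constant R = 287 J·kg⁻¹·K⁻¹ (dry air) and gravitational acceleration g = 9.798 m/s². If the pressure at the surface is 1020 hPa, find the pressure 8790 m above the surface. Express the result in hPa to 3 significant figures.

Scale height: H = RT/g = 287 × 287 / 9.798 = 8406.7 m.
Barometric formula: P = P₀ exp(−z/H).
z/H = 8790.0/8406.7 = 1.0456; exp(−1.0456) = 0.35148.
P = 1020 × 0.35148 = 358.51 hPa.

P ≈ 359 hPa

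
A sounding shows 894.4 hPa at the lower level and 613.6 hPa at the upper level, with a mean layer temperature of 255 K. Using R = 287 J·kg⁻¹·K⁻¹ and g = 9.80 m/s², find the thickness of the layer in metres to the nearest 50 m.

Hypsometric equation: Δz = (R T̄/g) ln(P₁/P₂).
R T̄/g = 287 × 255 / 9.80 = 7467.9 m.
ln(894.4/613.6) = ln(1.4576) = 0.37679.
Δz = 7467.9 × 0.37679 = 2813.8 m.

Δz ≈ 2800 m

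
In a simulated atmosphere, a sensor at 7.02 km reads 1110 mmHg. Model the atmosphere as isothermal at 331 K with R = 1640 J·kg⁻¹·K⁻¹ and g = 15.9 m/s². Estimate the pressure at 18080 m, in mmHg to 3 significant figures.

P ≈ 803 mmHg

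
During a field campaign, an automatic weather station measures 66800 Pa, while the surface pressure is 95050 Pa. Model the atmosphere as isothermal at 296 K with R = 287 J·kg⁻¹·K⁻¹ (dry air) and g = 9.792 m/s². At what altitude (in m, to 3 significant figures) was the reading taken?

Scale height: H = RT/g = 287 × 296 / 9.792 = 8675.7 m.
Invert the barometric formula: z = H ln(P₀/P).
P₀/P = 95050/66800 = 1.4229; ln(1.4229) = 0.35270.
z = 8675.7 × 0.35270 = 3059.9 m.

z ≈ 3060 m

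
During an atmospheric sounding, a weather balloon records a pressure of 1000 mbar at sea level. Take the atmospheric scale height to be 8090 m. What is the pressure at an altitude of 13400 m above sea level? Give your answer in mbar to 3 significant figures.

P ≈ 191 mbar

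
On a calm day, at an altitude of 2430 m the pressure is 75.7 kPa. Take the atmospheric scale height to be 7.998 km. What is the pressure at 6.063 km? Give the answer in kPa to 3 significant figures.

P ≈ 48.1 kPa

Between two levels, P₂ = P₁ exp(−Δz/H) with Δz = z₂ − z₁.
Δz = 6063.0 − 2430.0 = 3633.0 m; Δz/H = 3633.0/7998.0 = 0.45424.
P₂ = 75.7 × exp(−0.45424) = 75.7 × 0.63493 = 48.064 kPa.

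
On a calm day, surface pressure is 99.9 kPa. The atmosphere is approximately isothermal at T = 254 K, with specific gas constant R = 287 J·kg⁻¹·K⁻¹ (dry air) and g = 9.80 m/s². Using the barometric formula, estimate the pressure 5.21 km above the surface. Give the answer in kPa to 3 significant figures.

P ≈ 49.6 kPa

Scale height: H = RT/g = 287 × 254 / 9.80 = 7438.6 m.
Barometric formula: P = P₀ exp(−z/H).
z/H = 5210.0/7438.6 = 0.70040; exp(−0.70040) = 0.49639.
P = 99.9 × 0.49639 = 49.589 kPa.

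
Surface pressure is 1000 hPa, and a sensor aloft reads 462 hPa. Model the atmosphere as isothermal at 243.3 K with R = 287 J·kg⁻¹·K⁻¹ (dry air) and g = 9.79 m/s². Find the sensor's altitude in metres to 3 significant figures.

z ≈ 5510 m

Scale height: H = RT/g = 287 × 243.3 / 9.79 = 7132.5 m.
Invert the barometric formula: z = H ln(P₀/P).
P₀/P = 1000/462 = 2.1645; ln(2.1645) = 0.77219.
z = 7132.5 × 0.77219 = 5507.6 m.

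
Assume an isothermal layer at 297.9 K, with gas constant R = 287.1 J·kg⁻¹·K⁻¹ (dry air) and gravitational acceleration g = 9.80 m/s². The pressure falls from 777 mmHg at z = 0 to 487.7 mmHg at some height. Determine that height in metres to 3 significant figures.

z ≈ 4060 m

Scale height: H = RT/g = 287.1 × 297.9 / 9.80 = 8727.3 m.
Invert the barometric formula: z = H ln(P₀/P).
P₀/P = 777/487.7 = 1.5932; ln(1.5932) = 0.46574.
z = 8727.3 × 0.46574 = 4064.7 m.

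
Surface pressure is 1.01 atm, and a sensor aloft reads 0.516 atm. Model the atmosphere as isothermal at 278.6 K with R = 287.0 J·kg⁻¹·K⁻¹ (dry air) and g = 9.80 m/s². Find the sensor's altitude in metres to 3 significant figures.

z ≈ 5480 m

Scale height: H = RT/g = 287.0 × 278.6 / 9.80 = 8159.0 m.
Invert the barometric formula: z = H ln(P₀/P).
P₀/P = 1.01/0.516 = 1.9574; ln(1.9574) = 0.67162.
z = 8159.0 × 0.67162 = 5479.7 m.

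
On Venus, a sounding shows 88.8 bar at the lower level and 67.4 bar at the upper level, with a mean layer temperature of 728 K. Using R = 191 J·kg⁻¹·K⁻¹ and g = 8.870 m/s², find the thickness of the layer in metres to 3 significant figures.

Hypsometric equation: Δz = (R T̄/g) ln(P₁/P₂).
R T̄/g = 191 × 728 / 8.870 = 15676 m.
ln(88.8/67.4) = ln(1.3175) = 0.27574.
Δz = 15676 × 0.27574 = 4322.5 m.

Δz ≈ 4320 m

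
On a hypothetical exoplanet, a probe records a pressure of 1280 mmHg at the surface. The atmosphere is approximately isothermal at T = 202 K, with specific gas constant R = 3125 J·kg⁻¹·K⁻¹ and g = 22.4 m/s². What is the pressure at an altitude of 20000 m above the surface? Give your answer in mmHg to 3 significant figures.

P ≈ 629 mmHg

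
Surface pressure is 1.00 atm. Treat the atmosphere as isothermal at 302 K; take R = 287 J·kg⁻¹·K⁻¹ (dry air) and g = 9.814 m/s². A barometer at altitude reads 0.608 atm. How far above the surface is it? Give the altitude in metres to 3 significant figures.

Scale height: H = RT/g = 287 × 302 / 9.814 = 8831.7 m.
Invert the barometric formula: z = H ln(P₀/P).
P₀/P = 1.00/0.608 = 1.6447; ln(1.6447) = 0.49756.
z = 8831.7 × 0.49756 = 4394.3 m.

z ≈ 4390 m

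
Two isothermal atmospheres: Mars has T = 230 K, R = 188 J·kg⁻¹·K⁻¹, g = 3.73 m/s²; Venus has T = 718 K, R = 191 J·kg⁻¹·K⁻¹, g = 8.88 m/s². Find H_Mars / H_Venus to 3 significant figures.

H_Mars/H_Venus ≈ 0.751

H = RT/g for each body.
H_Mars = 188 × 230 / 3.73 = 11592 m.
H_Venus = 191 × 718 / 8.88 = 15443 m.
H_Mars/H_Venus = 11592/15443 = 0.75063.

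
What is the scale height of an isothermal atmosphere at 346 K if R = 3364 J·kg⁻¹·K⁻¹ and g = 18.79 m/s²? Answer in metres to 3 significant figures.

H ≈ 61900 m

The scale height of an isothermal atmosphere is H = RT/g.
H = 3364 × 346 / 18.79 = 1163900/18.79 = 61943 m.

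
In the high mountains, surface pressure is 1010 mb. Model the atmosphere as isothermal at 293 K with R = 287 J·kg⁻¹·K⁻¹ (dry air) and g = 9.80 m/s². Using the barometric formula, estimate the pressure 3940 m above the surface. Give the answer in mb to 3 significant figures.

P ≈ 638 mb

Scale height: H = RT/g = 287 × 293 / 9.80 = 8580.7 m.
Barometric formula: P = P₀ exp(−z/H).
z/H = 3940.0/8580.7 = 0.45917; exp(−0.45917) = 0.63181.
P = 1010 × 0.63181 = 638.13 mb.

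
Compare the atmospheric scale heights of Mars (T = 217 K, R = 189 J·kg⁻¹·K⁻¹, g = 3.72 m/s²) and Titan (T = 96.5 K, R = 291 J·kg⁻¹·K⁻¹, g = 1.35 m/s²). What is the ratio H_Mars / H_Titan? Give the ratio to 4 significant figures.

H_Mars/H_Titan ≈ 0.5300

H = RT/g for each body.
H_Mars = 189 × 217 / 3.72 = 11025 m.
H_Titan = 291 × 96.5 / 1.35 = 20801 m.
H_Mars/H_Titan = 11025/20801 = 0.53002.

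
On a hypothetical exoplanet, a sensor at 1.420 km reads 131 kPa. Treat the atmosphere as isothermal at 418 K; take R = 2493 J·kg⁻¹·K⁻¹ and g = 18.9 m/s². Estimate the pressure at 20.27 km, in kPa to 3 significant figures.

Scale height: H = RT/g = 2493 × 418 / 18.9 = 55136 m.
Between two levels, P₂ = P₁ exp(−Δz/H) with Δz = z₂ − z₁.
Δz = 20270 − 1420.0 = 18850 m; Δz/H = 18850/55136 = 0.34188.
P₂ = 131 × exp(−0.34188) = 131 × 0.71043 = 93.066 kPa.

P ≈ 93.1 kPa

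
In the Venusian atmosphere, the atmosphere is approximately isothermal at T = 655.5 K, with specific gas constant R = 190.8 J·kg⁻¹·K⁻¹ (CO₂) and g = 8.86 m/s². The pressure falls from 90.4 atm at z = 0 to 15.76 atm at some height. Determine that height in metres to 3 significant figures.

z ≈ 24700 m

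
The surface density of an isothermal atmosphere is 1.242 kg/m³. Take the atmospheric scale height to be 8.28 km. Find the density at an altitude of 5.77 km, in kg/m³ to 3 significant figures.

In an isothermal atmosphere, density decays like pressure: ρ = ρ₀ exp(−z/H).
z/H = 5770.0/8280.0 = 0.69686; exp(−0.69686) = 0.49815.
ρ = 1.242 × 0.49815 = 0.61870 kg/m³.

ρ ≈ 0.619 kg/m³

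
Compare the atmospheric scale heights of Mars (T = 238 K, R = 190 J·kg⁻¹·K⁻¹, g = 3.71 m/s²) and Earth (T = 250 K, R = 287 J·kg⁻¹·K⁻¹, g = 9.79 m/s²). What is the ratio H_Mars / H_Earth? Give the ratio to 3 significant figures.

H_Mars/H_Earth ≈ 1.66

H = RT/g for each body.
H_Mars = 190 × 238 / 3.71 = 12189 m.
H_Earth = 287 × 250 / 9.79 = 7328.9 m.
H_Mars/H_Earth = 12189/7328.9 = 1.6631.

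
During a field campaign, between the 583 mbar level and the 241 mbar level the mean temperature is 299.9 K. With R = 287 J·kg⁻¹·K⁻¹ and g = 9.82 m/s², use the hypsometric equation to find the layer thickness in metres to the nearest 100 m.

Hypsometric equation: Δz = (R T̄/g) ln(P₁/P₂).
R T̄/g = 287 × 299.9 / 9.82 = 8764.9 m.
ln(583/241) = ln(2.4191) = 0.88340.
Δz = 8764.9 × 0.88340 = 7742.9 m.

Δz ≈ 7700 m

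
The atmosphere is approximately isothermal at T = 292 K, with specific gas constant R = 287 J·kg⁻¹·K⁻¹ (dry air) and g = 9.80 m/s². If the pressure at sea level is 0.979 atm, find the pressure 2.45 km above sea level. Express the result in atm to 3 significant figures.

Scale height: H = RT/g = 287 × 292 / 9.80 = 8551.4 m.
Barometric formula: P = P₀ exp(−z/H).
z/H = 2450.0/8551.4 = 0.28650; exp(−0.28650) = 0.75089.
P = 0.979 × 0.75089 = 0.73512 atm.

P ≈ 0.735 atm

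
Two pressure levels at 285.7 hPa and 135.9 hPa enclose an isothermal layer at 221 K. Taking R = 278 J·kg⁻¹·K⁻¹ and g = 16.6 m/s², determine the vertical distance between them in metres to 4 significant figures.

Δz ≈ 2750 m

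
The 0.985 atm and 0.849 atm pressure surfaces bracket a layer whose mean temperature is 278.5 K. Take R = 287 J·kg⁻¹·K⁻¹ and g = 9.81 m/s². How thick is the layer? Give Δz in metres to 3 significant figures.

Hypsometric equation: Δz = (R T̄/g) ln(P₁/P₂).
R T̄/g = 287 × 278.5 / 9.81 = 8147.8 m.
ln(0.985/0.849) = ln(1.1602) = 0.14859.
Δz = 8147.8 × 0.14859 = 1210.7 m.

Δz ≈ 1210 m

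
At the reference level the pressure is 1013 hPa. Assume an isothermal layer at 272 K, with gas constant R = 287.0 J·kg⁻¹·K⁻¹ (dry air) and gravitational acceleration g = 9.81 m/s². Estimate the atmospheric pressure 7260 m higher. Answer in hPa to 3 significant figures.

Scale height: H = RT/g = 287.0 × 272 / 9.81 = 7957.6 m.
Barometric formula: P = P₀ exp(−z/H).
z/H = 7260.0/7957.6 = 0.91234; exp(−0.91234) = 0.40158.
P = 1013 × 0.40158 = 406.80 hPa.

P ≈ 407 hPa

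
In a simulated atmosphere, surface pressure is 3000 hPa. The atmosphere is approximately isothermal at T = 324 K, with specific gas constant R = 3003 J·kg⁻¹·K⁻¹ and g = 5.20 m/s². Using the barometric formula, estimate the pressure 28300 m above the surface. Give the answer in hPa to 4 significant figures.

P ≈ 2579 hPa

Scale height: H = RT/g = 3003 × 324 / 5.20 = 187110 m.
Barometric formula: P = P₀ exp(−z/H).
z/H = 28300/187110 = 0.15125; exp(−0.15125) = 0.85963.
P = 3000 × 0.85963 = 2578.9 hPa.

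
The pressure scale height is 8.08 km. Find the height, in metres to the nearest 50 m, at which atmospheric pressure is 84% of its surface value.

Set P/P₀ = exp(−z/H) = 0.84, so z = −H ln(0.84).
−ln(0.84) = 0.17435; z = 8080.0 × 0.17435 = 1408.7 m.

z ≈ 1400 m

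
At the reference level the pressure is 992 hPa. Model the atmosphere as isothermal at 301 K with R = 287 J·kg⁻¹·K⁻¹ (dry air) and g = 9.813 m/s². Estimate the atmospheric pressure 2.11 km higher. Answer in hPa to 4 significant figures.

Scale height: H = RT/g = 287 × 301 / 9.813 = 8803.3 m.
Barometric formula: P = P₀ exp(−z/H).
z/H = 2110.0/8803.3 = 0.23968; exp(−0.23968) = 0.78688.
P = 992 × 0.78688 = 780.58 hPa.

P ≈ 780.6 hPa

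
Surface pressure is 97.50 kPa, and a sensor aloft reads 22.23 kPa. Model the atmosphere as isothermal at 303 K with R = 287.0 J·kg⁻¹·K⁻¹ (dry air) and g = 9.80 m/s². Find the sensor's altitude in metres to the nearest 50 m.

z ≈ 13100 m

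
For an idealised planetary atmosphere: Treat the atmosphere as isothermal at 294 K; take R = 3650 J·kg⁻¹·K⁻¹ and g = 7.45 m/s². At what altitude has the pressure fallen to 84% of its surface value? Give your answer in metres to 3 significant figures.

z ≈ 25100 m

Scale height: H = RT/g = 3650 × 294 / 7.45 = 144040 m.
Set P/P₀ = exp(−z/H) = 0.84, so z = −H ln(0.84).
−ln(0.84) = 0.17435; z = 144040 × 0.17435 = 25113 m.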